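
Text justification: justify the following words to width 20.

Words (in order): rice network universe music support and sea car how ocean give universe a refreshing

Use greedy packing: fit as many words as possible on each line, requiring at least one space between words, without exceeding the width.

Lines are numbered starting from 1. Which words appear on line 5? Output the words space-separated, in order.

Answer: universe a

Derivation:
Line 1: ['rice', 'network'] (min_width=12, slack=8)
Line 2: ['universe', 'music'] (min_width=14, slack=6)
Line 3: ['support', 'and', 'sea', 'car'] (min_width=19, slack=1)
Line 4: ['how', 'ocean', 'give'] (min_width=14, slack=6)
Line 5: ['universe', 'a'] (min_width=10, slack=10)
Line 6: ['refreshing'] (min_width=10, slack=10)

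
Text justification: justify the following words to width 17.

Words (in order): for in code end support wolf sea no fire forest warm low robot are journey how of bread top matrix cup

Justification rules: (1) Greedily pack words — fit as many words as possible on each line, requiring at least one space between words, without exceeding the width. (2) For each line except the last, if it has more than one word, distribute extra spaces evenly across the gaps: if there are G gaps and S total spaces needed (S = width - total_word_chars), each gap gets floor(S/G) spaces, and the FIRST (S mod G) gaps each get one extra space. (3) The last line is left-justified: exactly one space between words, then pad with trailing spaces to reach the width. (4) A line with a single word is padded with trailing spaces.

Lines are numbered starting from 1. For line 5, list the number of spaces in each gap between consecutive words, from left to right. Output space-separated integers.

Line 1: ['for', 'in', 'code', 'end'] (min_width=15, slack=2)
Line 2: ['support', 'wolf', 'sea'] (min_width=16, slack=1)
Line 3: ['no', 'fire', 'forest'] (min_width=14, slack=3)
Line 4: ['warm', 'low', 'robot'] (min_width=14, slack=3)
Line 5: ['are', 'journey', 'how'] (min_width=15, slack=2)
Line 6: ['of', 'bread', 'top'] (min_width=12, slack=5)
Line 7: ['matrix', 'cup'] (min_width=10, slack=7)

Answer: 2 2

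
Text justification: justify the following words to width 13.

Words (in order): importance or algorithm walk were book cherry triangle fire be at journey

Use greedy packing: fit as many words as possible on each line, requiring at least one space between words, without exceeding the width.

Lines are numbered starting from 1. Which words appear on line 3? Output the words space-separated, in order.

Answer: walk were

Derivation:
Line 1: ['importance', 'or'] (min_width=13, slack=0)
Line 2: ['algorithm'] (min_width=9, slack=4)
Line 3: ['walk', 'were'] (min_width=9, slack=4)
Line 4: ['book', 'cherry'] (min_width=11, slack=2)
Line 5: ['triangle', 'fire'] (min_width=13, slack=0)
Line 6: ['be', 'at', 'journey'] (min_width=13, slack=0)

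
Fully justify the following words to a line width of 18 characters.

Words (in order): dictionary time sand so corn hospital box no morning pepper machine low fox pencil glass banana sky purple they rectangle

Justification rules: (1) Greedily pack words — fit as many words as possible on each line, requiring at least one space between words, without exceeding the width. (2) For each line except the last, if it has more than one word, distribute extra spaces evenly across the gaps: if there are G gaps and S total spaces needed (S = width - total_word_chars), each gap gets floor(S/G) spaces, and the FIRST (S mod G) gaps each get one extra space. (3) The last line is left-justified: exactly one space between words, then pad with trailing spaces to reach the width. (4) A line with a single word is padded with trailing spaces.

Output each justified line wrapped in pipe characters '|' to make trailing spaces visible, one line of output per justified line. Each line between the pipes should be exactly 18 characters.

Line 1: ['dictionary', 'time'] (min_width=15, slack=3)
Line 2: ['sand', 'so', 'corn'] (min_width=12, slack=6)
Line 3: ['hospital', 'box', 'no'] (min_width=15, slack=3)
Line 4: ['morning', 'pepper'] (min_width=14, slack=4)
Line 5: ['machine', 'low', 'fox'] (min_width=15, slack=3)
Line 6: ['pencil', 'glass'] (min_width=12, slack=6)
Line 7: ['banana', 'sky', 'purple'] (min_width=17, slack=1)
Line 8: ['they', 'rectangle'] (min_width=14, slack=4)

Answer: |dictionary    time|
|sand    so    corn|
|hospital   box  no|
|morning     pepper|
|machine   low  fox|
|pencil       glass|
|banana  sky purple|
|they rectangle    |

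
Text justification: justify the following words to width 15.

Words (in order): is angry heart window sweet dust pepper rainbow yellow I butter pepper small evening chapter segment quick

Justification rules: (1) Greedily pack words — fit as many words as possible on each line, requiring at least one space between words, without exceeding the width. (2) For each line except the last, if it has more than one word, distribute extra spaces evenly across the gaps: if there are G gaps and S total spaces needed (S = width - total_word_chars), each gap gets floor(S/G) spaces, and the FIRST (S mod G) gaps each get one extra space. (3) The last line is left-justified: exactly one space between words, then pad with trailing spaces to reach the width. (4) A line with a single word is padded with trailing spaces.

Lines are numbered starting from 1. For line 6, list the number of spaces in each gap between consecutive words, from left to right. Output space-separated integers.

Line 1: ['is', 'angry', 'heart'] (min_width=14, slack=1)
Line 2: ['window', 'sweet'] (min_width=12, slack=3)
Line 3: ['dust', 'pepper'] (min_width=11, slack=4)
Line 4: ['rainbow', 'yellow'] (min_width=14, slack=1)
Line 5: ['I', 'butter', 'pepper'] (min_width=15, slack=0)
Line 6: ['small', 'evening'] (min_width=13, slack=2)
Line 7: ['chapter', 'segment'] (min_width=15, slack=0)
Line 8: ['quick'] (min_width=5, slack=10)

Answer: 3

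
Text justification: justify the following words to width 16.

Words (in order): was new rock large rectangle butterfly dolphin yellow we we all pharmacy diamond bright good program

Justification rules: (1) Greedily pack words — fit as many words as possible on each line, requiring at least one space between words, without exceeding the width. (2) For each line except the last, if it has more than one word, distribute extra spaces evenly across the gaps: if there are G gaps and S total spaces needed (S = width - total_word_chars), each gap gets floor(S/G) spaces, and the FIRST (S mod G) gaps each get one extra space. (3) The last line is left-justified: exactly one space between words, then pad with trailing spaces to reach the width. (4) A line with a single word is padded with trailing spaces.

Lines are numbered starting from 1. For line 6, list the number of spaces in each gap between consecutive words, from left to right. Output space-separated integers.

Answer: 1

Derivation:
Line 1: ['was', 'new', 'rock'] (min_width=12, slack=4)
Line 2: ['large', 'rectangle'] (min_width=15, slack=1)
Line 3: ['butterfly'] (min_width=9, slack=7)
Line 4: ['dolphin', 'yellow'] (min_width=14, slack=2)
Line 5: ['we', 'we', 'all'] (min_width=9, slack=7)
Line 6: ['pharmacy', 'diamond'] (min_width=16, slack=0)
Line 7: ['bright', 'good'] (min_width=11, slack=5)
Line 8: ['program'] (min_width=7, slack=9)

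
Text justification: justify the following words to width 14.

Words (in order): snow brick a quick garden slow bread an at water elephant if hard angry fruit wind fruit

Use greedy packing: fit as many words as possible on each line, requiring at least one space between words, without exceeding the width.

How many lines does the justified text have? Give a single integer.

Answer: 8

Derivation:
Line 1: ['snow', 'brick', 'a'] (min_width=12, slack=2)
Line 2: ['quick', 'garden'] (min_width=12, slack=2)
Line 3: ['slow', 'bread', 'an'] (min_width=13, slack=1)
Line 4: ['at', 'water'] (min_width=8, slack=6)
Line 5: ['elephant', 'if'] (min_width=11, slack=3)
Line 6: ['hard', 'angry'] (min_width=10, slack=4)
Line 7: ['fruit', 'wind'] (min_width=10, slack=4)
Line 8: ['fruit'] (min_width=5, slack=9)
Total lines: 8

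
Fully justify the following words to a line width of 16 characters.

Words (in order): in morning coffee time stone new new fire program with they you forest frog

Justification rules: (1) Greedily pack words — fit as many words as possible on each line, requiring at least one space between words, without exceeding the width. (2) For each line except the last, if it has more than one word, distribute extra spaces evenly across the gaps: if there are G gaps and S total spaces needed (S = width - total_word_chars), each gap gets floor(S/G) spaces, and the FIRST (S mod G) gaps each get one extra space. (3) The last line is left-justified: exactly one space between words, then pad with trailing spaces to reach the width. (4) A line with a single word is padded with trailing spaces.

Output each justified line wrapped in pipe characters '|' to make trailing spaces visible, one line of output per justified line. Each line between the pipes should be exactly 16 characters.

Line 1: ['in', 'morning'] (min_width=10, slack=6)
Line 2: ['coffee', 'time'] (min_width=11, slack=5)
Line 3: ['stone', 'new', 'new'] (min_width=13, slack=3)
Line 4: ['fire', 'program'] (min_width=12, slack=4)
Line 5: ['with', 'they', 'you'] (min_width=13, slack=3)
Line 6: ['forest', 'frog'] (min_width=11, slack=5)

Answer: |in       morning|
|coffee      time|
|stone   new  new|
|fire     program|
|with   they  you|
|forest frog     |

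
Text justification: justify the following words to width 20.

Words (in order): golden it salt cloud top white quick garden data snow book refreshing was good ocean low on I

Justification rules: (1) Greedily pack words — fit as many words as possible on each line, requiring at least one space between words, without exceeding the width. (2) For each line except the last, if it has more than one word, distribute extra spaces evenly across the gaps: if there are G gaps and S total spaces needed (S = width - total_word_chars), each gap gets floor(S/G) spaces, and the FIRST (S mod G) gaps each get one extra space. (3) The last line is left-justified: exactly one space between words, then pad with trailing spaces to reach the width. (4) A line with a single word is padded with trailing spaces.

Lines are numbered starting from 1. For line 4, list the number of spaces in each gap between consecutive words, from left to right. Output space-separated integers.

Line 1: ['golden', 'it', 'salt', 'cloud'] (min_width=20, slack=0)
Line 2: ['top', 'white', 'quick'] (min_width=15, slack=5)
Line 3: ['garden', 'data', 'snow'] (min_width=16, slack=4)
Line 4: ['book', 'refreshing', 'was'] (min_width=19, slack=1)
Line 5: ['good', 'ocean', 'low', 'on', 'I'] (min_width=19, slack=1)

Answer: 2 1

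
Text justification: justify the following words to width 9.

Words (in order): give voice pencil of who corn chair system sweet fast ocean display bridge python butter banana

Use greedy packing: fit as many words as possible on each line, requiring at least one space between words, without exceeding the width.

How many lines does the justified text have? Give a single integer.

Line 1: ['give'] (min_width=4, slack=5)
Line 2: ['voice'] (min_width=5, slack=4)
Line 3: ['pencil', 'of'] (min_width=9, slack=0)
Line 4: ['who', 'corn'] (min_width=8, slack=1)
Line 5: ['chair'] (min_width=5, slack=4)
Line 6: ['system'] (min_width=6, slack=3)
Line 7: ['sweet'] (min_width=5, slack=4)
Line 8: ['fast'] (min_width=4, slack=5)
Line 9: ['ocean'] (min_width=5, slack=4)
Line 10: ['display'] (min_width=7, slack=2)
Line 11: ['bridge'] (min_width=6, slack=3)
Line 12: ['python'] (min_width=6, slack=3)
Line 13: ['butter'] (min_width=6, slack=3)
Line 14: ['banana'] (min_width=6, slack=3)
Total lines: 14

Answer: 14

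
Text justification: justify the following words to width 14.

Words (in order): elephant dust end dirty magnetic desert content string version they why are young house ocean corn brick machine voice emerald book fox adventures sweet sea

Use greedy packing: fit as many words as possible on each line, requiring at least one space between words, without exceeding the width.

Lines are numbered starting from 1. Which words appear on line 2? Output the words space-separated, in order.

Line 1: ['elephant', 'dust'] (min_width=13, slack=1)
Line 2: ['end', 'dirty'] (min_width=9, slack=5)
Line 3: ['magnetic'] (min_width=8, slack=6)
Line 4: ['desert', 'content'] (min_width=14, slack=0)
Line 5: ['string', 'version'] (min_width=14, slack=0)
Line 6: ['they', 'why', 'are'] (min_width=12, slack=2)
Line 7: ['young', 'house'] (min_width=11, slack=3)
Line 8: ['ocean', 'corn'] (min_width=10, slack=4)
Line 9: ['brick', 'machine'] (min_width=13, slack=1)
Line 10: ['voice', 'emerald'] (min_width=13, slack=1)
Line 11: ['book', 'fox'] (min_width=8, slack=6)
Line 12: ['adventures'] (min_width=10, slack=4)
Line 13: ['sweet', 'sea'] (min_width=9, slack=5)

Answer: end dirty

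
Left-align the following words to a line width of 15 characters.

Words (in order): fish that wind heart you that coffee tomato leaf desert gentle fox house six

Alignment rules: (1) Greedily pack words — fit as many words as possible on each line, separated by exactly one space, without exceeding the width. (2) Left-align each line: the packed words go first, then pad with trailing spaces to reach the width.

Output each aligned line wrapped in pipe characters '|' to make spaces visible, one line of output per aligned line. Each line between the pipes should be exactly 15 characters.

Answer: |fish that wind |
|heart you that |
|coffee tomato  |
|leaf desert    |
|gentle fox     |
|house six      |

Derivation:
Line 1: ['fish', 'that', 'wind'] (min_width=14, slack=1)
Line 2: ['heart', 'you', 'that'] (min_width=14, slack=1)
Line 3: ['coffee', 'tomato'] (min_width=13, slack=2)
Line 4: ['leaf', 'desert'] (min_width=11, slack=4)
Line 5: ['gentle', 'fox'] (min_width=10, slack=5)
Line 6: ['house', 'six'] (min_width=9, slack=6)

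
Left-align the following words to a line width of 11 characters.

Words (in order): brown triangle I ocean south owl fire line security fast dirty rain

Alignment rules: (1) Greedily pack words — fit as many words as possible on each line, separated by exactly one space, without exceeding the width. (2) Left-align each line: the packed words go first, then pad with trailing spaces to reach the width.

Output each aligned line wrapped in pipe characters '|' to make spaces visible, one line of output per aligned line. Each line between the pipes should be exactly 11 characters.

Line 1: ['brown'] (min_width=5, slack=6)
Line 2: ['triangle', 'I'] (min_width=10, slack=1)
Line 3: ['ocean', 'south'] (min_width=11, slack=0)
Line 4: ['owl', 'fire'] (min_width=8, slack=3)
Line 5: ['line'] (min_width=4, slack=7)
Line 6: ['security'] (min_width=8, slack=3)
Line 7: ['fast', 'dirty'] (min_width=10, slack=1)
Line 8: ['rain'] (min_width=4, slack=7)

Answer: |brown      |
|triangle I |
|ocean south|
|owl fire   |
|line       |
|security   |
|fast dirty |
|rain       |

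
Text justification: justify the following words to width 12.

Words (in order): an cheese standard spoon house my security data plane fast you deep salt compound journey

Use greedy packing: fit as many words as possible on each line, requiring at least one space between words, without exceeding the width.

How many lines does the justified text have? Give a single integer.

Answer: 9

Derivation:
Line 1: ['an', 'cheese'] (min_width=9, slack=3)
Line 2: ['standard'] (min_width=8, slack=4)
Line 3: ['spoon', 'house'] (min_width=11, slack=1)
Line 4: ['my', 'security'] (min_width=11, slack=1)
Line 5: ['data', 'plane'] (min_width=10, slack=2)
Line 6: ['fast', 'you'] (min_width=8, slack=4)
Line 7: ['deep', 'salt'] (min_width=9, slack=3)
Line 8: ['compound'] (min_width=8, slack=4)
Line 9: ['journey'] (min_width=7, slack=5)
Total lines: 9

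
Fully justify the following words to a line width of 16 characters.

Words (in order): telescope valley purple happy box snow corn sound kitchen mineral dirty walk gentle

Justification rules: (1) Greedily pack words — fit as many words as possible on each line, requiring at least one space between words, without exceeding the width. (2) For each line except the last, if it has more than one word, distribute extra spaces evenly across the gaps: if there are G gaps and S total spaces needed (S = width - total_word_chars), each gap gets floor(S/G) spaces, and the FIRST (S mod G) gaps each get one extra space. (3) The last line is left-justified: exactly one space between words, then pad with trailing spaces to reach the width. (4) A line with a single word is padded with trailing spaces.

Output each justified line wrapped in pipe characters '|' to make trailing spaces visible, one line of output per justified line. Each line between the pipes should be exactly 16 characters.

Answer: |telescope valley|
|purple happy box|
|snow  corn sound|
|kitchen  mineral|
|dirty       walk|
|gentle          |

Derivation:
Line 1: ['telescope', 'valley'] (min_width=16, slack=0)
Line 2: ['purple', 'happy', 'box'] (min_width=16, slack=0)
Line 3: ['snow', 'corn', 'sound'] (min_width=15, slack=1)
Line 4: ['kitchen', 'mineral'] (min_width=15, slack=1)
Line 5: ['dirty', 'walk'] (min_width=10, slack=6)
Line 6: ['gentle'] (min_width=6, slack=10)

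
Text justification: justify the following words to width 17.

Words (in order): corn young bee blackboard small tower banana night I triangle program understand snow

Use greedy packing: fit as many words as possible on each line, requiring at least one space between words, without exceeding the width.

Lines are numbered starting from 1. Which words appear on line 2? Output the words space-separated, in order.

Line 1: ['corn', 'young', 'bee'] (min_width=14, slack=3)
Line 2: ['blackboard', 'small'] (min_width=16, slack=1)
Line 3: ['tower', 'banana'] (min_width=12, slack=5)
Line 4: ['night', 'I', 'triangle'] (min_width=16, slack=1)
Line 5: ['program'] (min_width=7, slack=10)
Line 6: ['understand', 'snow'] (min_width=15, slack=2)

Answer: blackboard small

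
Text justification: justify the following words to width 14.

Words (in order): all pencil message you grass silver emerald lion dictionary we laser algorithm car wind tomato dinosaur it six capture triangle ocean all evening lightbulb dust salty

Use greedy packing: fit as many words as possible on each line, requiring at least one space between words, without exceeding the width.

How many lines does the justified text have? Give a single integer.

Line 1: ['all', 'pencil'] (min_width=10, slack=4)
Line 2: ['message', 'you'] (min_width=11, slack=3)
Line 3: ['grass', 'silver'] (min_width=12, slack=2)
Line 4: ['emerald', 'lion'] (min_width=12, slack=2)
Line 5: ['dictionary', 'we'] (min_width=13, slack=1)
Line 6: ['laser'] (min_width=5, slack=9)
Line 7: ['algorithm', 'car'] (min_width=13, slack=1)
Line 8: ['wind', 'tomato'] (min_width=11, slack=3)
Line 9: ['dinosaur', 'it'] (min_width=11, slack=3)
Line 10: ['six', 'capture'] (min_width=11, slack=3)
Line 11: ['triangle', 'ocean'] (min_width=14, slack=0)
Line 12: ['all', 'evening'] (min_width=11, slack=3)
Line 13: ['lightbulb', 'dust'] (min_width=14, slack=0)
Line 14: ['salty'] (min_width=5, slack=9)
Total lines: 14

Answer: 14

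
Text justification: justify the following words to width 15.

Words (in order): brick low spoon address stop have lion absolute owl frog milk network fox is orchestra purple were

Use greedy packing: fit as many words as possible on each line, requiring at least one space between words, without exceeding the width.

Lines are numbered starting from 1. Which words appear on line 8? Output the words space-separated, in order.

Answer: purple were

Derivation:
Line 1: ['brick', 'low', 'spoon'] (min_width=15, slack=0)
Line 2: ['address', 'stop'] (min_width=12, slack=3)
Line 3: ['have', 'lion'] (min_width=9, slack=6)
Line 4: ['absolute', 'owl'] (min_width=12, slack=3)
Line 5: ['frog', 'milk'] (min_width=9, slack=6)
Line 6: ['network', 'fox', 'is'] (min_width=14, slack=1)
Line 7: ['orchestra'] (min_width=9, slack=6)
Line 8: ['purple', 'were'] (min_width=11, slack=4)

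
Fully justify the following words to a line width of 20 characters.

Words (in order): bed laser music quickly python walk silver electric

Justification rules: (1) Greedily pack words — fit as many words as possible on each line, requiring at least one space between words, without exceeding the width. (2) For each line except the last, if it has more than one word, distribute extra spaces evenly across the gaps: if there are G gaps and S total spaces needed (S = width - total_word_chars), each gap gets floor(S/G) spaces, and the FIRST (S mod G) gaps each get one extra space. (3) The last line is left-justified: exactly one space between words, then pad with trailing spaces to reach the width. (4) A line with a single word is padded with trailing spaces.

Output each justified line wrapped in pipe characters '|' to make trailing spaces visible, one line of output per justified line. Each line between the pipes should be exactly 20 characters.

Line 1: ['bed', 'laser', 'music'] (min_width=15, slack=5)
Line 2: ['quickly', 'python', 'walk'] (min_width=19, slack=1)
Line 3: ['silver', 'electric'] (min_width=15, slack=5)

Answer: |bed    laser   music|
|quickly  python walk|
|silver electric     |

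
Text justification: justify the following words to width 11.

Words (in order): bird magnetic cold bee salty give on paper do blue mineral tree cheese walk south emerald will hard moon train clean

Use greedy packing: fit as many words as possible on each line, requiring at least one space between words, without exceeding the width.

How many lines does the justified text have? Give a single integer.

Answer: 13

Derivation:
Line 1: ['bird'] (min_width=4, slack=7)
Line 2: ['magnetic'] (min_width=8, slack=3)
Line 3: ['cold', 'bee'] (min_width=8, slack=3)
Line 4: ['salty', 'give'] (min_width=10, slack=1)
Line 5: ['on', 'paper', 'do'] (min_width=11, slack=0)
Line 6: ['blue'] (min_width=4, slack=7)
Line 7: ['mineral'] (min_width=7, slack=4)
Line 8: ['tree', 'cheese'] (min_width=11, slack=0)
Line 9: ['walk', 'south'] (min_width=10, slack=1)
Line 10: ['emerald'] (min_width=7, slack=4)
Line 11: ['will', 'hard'] (min_width=9, slack=2)
Line 12: ['moon', 'train'] (min_width=10, slack=1)
Line 13: ['clean'] (min_width=5, slack=6)
Total lines: 13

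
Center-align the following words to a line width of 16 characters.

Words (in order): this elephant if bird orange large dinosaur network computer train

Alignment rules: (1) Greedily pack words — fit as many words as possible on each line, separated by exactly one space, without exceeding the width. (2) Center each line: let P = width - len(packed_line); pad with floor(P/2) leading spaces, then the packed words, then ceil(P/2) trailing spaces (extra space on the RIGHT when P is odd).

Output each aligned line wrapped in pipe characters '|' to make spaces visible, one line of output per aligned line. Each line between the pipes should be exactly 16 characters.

Line 1: ['this', 'elephant', 'if'] (min_width=16, slack=0)
Line 2: ['bird', 'orange'] (min_width=11, slack=5)
Line 3: ['large', 'dinosaur'] (min_width=14, slack=2)
Line 4: ['network', 'computer'] (min_width=16, slack=0)
Line 5: ['train'] (min_width=5, slack=11)

Answer: |this elephant if|
|  bird orange   |
| large dinosaur |
|network computer|
|     train      |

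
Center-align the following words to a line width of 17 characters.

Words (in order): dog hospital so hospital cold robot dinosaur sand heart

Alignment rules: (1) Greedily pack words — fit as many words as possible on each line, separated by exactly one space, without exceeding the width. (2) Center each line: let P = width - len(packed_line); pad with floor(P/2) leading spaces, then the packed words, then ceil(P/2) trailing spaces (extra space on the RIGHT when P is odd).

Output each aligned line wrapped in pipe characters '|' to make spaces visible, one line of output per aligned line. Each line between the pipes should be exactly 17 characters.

Line 1: ['dog', 'hospital', 'so'] (min_width=15, slack=2)
Line 2: ['hospital', 'cold'] (min_width=13, slack=4)
Line 3: ['robot', 'dinosaur'] (min_width=14, slack=3)
Line 4: ['sand', 'heart'] (min_width=10, slack=7)

Answer: | dog hospital so |
|  hospital cold  |
| robot dinosaur  |
|   sand heart    |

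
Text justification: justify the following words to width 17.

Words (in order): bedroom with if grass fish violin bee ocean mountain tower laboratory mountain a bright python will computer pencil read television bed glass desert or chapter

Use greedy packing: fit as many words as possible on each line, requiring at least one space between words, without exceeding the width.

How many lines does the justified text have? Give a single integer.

Answer: 11

Derivation:
Line 1: ['bedroom', 'with', 'if'] (min_width=15, slack=2)
Line 2: ['grass', 'fish', 'violin'] (min_width=17, slack=0)
Line 3: ['bee', 'ocean'] (min_width=9, slack=8)
Line 4: ['mountain', 'tower'] (min_width=14, slack=3)
Line 5: ['laboratory'] (min_width=10, slack=7)
Line 6: ['mountain', 'a', 'bright'] (min_width=17, slack=0)
Line 7: ['python', 'will'] (min_width=11, slack=6)
Line 8: ['computer', 'pencil'] (min_width=15, slack=2)
Line 9: ['read', 'television'] (min_width=15, slack=2)
Line 10: ['bed', 'glass', 'desert'] (min_width=16, slack=1)
Line 11: ['or', 'chapter'] (min_width=10, slack=7)
Total lines: 11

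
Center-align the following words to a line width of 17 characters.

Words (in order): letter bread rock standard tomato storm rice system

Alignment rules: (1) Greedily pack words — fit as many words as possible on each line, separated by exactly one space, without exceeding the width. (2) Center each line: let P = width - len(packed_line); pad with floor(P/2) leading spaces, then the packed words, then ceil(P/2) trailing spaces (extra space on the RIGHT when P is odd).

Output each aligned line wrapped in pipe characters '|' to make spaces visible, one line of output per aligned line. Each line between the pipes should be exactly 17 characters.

Line 1: ['letter', 'bread', 'rock'] (min_width=17, slack=0)
Line 2: ['standard', 'tomato'] (min_width=15, slack=2)
Line 3: ['storm', 'rice', 'system'] (min_width=17, slack=0)

Answer: |letter bread rock|
| standard tomato |
|storm rice system|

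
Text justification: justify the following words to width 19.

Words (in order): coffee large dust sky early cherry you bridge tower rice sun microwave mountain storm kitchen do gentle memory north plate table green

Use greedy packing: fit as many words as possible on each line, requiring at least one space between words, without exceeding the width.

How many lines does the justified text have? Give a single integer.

Line 1: ['coffee', 'large', 'dust'] (min_width=17, slack=2)
Line 2: ['sky', 'early', 'cherry'] (min_width=16, slack=3)
Line 3: ['you', 'bridge', 'tower'] (min_width=16, slack=3)
Line 4: ['rice', 'sun', 'microwave'] (min_width=18, slack=1)
Line 5: ['mountain', 'storm'] (min_width=14, slack=5)
Line 6: ['kitchen', 'do', 'gentle'] (min_width=17, slack=2)
Line 7: ['memory', 'north', 'plate'] (min_width=18, slack=1)
Line 8: ['table', 'green'] (min_width=11, slack=8)
Total lines: 8

Answer: 8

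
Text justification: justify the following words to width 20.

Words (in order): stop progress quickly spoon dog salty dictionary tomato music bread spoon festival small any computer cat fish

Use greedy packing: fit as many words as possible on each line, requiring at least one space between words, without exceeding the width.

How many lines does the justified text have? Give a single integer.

Answer: 7

Derivation:
Line 1: ['stop', 'progress'] (min_width=13, slack=7)
Line 2: ['quickly', 'spoon', 'dog'] (min_width=17, slack=3)
Line 3: ['salty', 'dictionary'] (min_width=16, slack=4)
Line 4: ['tomato', 'music', 'bread'] (min_width=18, slack=2)
Line 5: ['spoon', 'festival', 'small'] (min_width=20, slack=0)
Line 6: ['any', 'computer', 'cat'] (min_width=16, slack=4)
Line 7: ['fish'] (min_width=4, slack=16)
Total lines: 7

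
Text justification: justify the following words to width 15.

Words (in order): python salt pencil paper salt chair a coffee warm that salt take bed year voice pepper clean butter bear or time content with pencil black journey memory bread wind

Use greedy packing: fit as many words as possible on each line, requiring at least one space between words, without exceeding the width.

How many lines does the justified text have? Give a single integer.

Line 1: ['python', 'salt'] (min_width=11, slack=4)
Line 2: ['pencil', 'paper'] (min_width=12, slack=3)
Line 3: ['salt', 'chair', 'a'] (min_width=12, slack=3)
Line 4: ['coffee', 'warm'] (min_width=11, slack=4)
Line 5: ['that', 'salt', 'take'] (min_width=14, slack=1)
Line 6: ['bed', 'year', 'voice'] (min_width=14, slack=1)
Line 7: ['pepper', 'clean'] (min_width=12, slack=3)
Line 8: ['butter', 'bear', 'or'] (min_width=14, slack=1)
Line 9: ['time', 'content'] (min_width=12, slack=3)
Line 10: ['with', 'pencil'] (min_width=11, slack=4)
Line 11: ['black', 'journey'] (min_width=13, slack=2)
Line 12: ['memory', 'bread'] (min_width=12, slack=3)
Line 13: ['wind'] (min_width=4, slack=11)
Total lines: 13

Answer: 13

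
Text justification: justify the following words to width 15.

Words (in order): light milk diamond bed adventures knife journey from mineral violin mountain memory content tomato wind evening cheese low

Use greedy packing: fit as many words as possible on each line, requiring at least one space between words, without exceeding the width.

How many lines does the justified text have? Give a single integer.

Answer: 10

Derivation:
Line 1: ['light', 'milk'] (min_width=10, slack=5)
Line 2: ['diamond', 'bed'] (min_width=11, slack=4)
Line 3: ['adventures'] (min_width=10, slack=5)
Line 4: ['knife', 'journey'] (min_width=13, slack=2)
Line 5: ['from', 'mineral'] (min_width=12, slack=3)
Line 6: ['violin', 'mountain'] (min_width=15, slack=0)
Line 7: ['memory', 'content'] (min_width=14, slack=1)
Line 8: ['tomato', 'wind'] (min_width=11, slack=4)
Line 9: ['evening', 'cheese'] (min_width=14, slack=1)
Line 10: ['low'] (min_width=3, slack=12)
Total lines: 10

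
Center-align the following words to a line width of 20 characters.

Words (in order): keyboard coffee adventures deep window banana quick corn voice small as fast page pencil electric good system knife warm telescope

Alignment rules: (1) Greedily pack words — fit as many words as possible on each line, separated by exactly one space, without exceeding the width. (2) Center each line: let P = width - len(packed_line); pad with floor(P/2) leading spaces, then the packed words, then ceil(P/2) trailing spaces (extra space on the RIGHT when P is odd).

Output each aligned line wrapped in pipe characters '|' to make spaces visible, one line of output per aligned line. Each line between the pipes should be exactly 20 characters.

Line 1: ['keyboard', 'coffee'] (min_width=15, slack=5)
Line 2: ['adventures', 'deep'] (min_width=15, slack=5)
Line 3: ['window', 'banana', 'quick'] (min_width=19, slack=1)
Line 4: ['corn', 'voice', 'small', 'as'] (min_width=19, slack=1)
Line 5: ['fast', 'page', 'pencil'] (min_width=16, slack=4)
Line 6: ['electric', 'good', 'system'] (min_width=20, slack=0)
Line 7: ['knife', 'warm', 'telescope'] (min_width=20, slack=0)

Answer: |  keyboard coffee   |
|  adventures deep   |
|window banana quick |
|corn voice small as |
|  fast page pencil  |
|electric good system|
|knife warm telescope|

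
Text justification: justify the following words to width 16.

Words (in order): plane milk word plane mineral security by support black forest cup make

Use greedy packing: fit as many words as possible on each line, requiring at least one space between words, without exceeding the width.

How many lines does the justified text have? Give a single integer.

Line 1: ['plane', 'milk', 'word'] (min_width=15, slack=1)
Line 2: ['plane', 'mineral'] (min_width=13, slack=3)
Line 3: ['security', 'by'] (min_width=11, slack=5)
Line 4: ['support', 'black'] (min_width=13, slack=3)
Line 5: ['forest', 'cup', 'make'] (min_width=15, slack=1)
Total lines: 5

Answer: 5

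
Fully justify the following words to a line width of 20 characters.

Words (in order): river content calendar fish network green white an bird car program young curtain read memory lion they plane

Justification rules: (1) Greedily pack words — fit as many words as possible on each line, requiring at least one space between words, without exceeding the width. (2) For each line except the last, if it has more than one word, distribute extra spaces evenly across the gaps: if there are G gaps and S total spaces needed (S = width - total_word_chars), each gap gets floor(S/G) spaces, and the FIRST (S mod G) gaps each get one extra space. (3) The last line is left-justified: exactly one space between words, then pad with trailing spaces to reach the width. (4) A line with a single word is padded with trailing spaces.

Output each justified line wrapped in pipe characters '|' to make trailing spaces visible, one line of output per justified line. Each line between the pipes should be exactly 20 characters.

Answer: |river        content|
|calendar        fish|
|network  green white|
|an  bird car program|
|young  curtain  read|
|memory   lion   they|
|plane               |

Derivation:
Line 1: ['river', 'content'] (min_width=13, slack=7)
Line 2: ['calendar', 'fish'] (min_width=13, slack=7)
Line 3: ['network', 'green', 'white'] (min_width=19, slack=1)
Line 4: ['an', 'bird', 'car', 'program'] (min_width=19, slack=1)
Line 5: ['young', 'curtain', 'read'] (min_width=18, slack=2)
Line 6: ['memory', 'lion', 'they'] (min_width=16, slack=4)
Line 7: ['plane'] (min_width=5, slack=15)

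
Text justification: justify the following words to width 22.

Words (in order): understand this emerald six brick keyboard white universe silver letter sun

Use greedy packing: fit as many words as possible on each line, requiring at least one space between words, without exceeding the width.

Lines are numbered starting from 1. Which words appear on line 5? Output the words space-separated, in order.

Answer: sun

Derivation:
Line 1: ['understand', 'this'] (min_width=15, slack=7)
Line 2: ['emerald', 'six', 'brick'] (min_width=17, slack=5)
Line 3: ['keyboard', 'white'] (min_width=14, slack=8)
Line 4: ['universe', 'silver', 'letter'] (min_width=22, slack=0)
Line 5: ['sun'] (min_width=3, slack=19)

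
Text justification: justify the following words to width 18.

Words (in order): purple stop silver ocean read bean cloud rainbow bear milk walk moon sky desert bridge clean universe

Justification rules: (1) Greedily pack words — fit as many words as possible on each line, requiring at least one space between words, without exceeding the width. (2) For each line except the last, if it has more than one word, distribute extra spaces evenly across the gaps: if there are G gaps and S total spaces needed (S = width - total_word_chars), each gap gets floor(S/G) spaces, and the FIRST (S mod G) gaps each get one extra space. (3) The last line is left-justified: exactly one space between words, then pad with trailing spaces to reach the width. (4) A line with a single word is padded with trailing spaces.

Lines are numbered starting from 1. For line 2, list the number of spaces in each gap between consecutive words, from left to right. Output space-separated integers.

Answer: 3 2

Derivation:
Line 1: ['purple', 'stop', 'silver'] (min_width=18, slack=0)
Line 2: ['ocean', 'read', 'bean'] (min_width=15, slack=3)
Line 3: ['cloud', 'rainbow', 'bear'] (min_width=18, slack=0)
Line 4: ['milk', 'walk', 'moon', 'sky'] (min_width=18, slack=0)
Line 5: ['desert', 'bridge'] (min_width=13, slack=5)
Line 6: ['clean', 'universe'] (min_width=14, slack=4)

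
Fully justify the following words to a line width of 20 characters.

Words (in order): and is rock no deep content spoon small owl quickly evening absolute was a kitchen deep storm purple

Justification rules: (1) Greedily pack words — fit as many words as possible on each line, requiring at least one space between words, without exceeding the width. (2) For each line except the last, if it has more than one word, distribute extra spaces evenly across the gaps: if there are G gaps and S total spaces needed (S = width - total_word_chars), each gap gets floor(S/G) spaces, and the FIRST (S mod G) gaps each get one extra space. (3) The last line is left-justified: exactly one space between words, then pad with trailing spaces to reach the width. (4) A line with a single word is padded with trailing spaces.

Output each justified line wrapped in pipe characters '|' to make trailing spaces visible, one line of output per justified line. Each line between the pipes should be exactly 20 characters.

Answer: |and  is rock no deep|
|content  spoon small|
|owl  quickly evening|
|absolute    was    a|
|kitchen  deep  storm|
|purple              |

Derivation:
Line 1: ['and', 'is', 'rock', 'no', 'deep'] (min_width=19, slack=1)
Line 2: ['content', 'spoon', 'small'] (min_width=19, slack=1)
Line 3: ['owl', 'quickly', 'evening'] (min_width=19, slack=1)
Line 4: ['absolute', 'was', 'a'] (min_width=14, slack=6)
Line 5: ['kitchen', 'deep', 'storm'] (min_width=18, slack=2)
Line 6: ['purple'] (min_width=6, slack=14)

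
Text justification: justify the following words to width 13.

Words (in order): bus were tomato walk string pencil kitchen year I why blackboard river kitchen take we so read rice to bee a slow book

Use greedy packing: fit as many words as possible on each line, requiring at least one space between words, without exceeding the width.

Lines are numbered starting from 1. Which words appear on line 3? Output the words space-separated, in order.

Answer: string pencil

Derivation:
Line 1: ['bus', 'were'] (min_width=8, slack=5)
Line 2: ['tomato', 'walk'] (min_width=11, slack=2)
Line 3: ['string', 'pencil'] (min_width=13, slack=0)
Line 4: ['kitchen', 'year'] (min_width=12, slack=1)
Line 5: ['I', 'why'] (min_width=5, slack=8)
Line 6: ['blackboard'] (min_width=10, slack=3)
Line 7: ['river', 'kitchen'] (min_width=13, slack=0)
Line 8: ['take', 'we', 'so'] (min_width=10, slack=3)
Line 9: ['read', 'rice', 'to'] (min_width=12, slack=1)
Line 10: ['bee', 'a', 'slow'] (min_width=10, slack=3)
Line 11: ['book'] (min_width=4, slack=9)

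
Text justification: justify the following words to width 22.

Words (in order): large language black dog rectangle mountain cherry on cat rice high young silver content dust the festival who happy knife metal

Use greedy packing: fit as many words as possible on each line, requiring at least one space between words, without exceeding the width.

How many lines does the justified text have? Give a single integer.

Answer: 7

Derivation:
Line 1: ['large', 'language', 'black'] (min_width=20, slack=2)
Line 2: ['dog', 'rectangle', 'mountain'] (min_width=22, slack=0)
Line 3: ['cherry', 'on', 'cat', 'rice'] (min_width=18, slack=4)
Line 4: ['high', 'young', 'silver'] (min_width=17, slack=5)
Line 5: ['content', 'dust', 'the'] (min_width=16, slack=6)
Line 6: ['festival', 'who', 'happy'] (min_width=18, slack=4)
Line 7: ['knife', 'metal'] (min_width=11, slack=11)
Total lines: 7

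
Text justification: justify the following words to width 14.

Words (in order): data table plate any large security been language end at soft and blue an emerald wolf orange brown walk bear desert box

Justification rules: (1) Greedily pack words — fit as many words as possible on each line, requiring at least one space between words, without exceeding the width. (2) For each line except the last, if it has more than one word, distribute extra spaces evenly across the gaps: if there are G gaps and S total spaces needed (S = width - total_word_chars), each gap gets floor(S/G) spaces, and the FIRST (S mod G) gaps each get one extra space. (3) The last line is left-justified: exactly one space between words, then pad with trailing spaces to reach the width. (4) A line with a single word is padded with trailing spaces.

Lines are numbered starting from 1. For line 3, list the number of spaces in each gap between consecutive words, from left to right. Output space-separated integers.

Line 1: ['data', 'table'] (min_width=10, slack=4)
Line 2: ['plate', 'any'] (min_width=9, slack=5)
Line 3: ['large', 'security'] (min_width=14, slack=0)
Line 4: ['been', 'language'] (min_width=13, slack=1)
Line 5: ['end', 'at', 'soft'] (min_width=11, slack=3)
Line 6: ['and', 'blue', 'an'] (min_width=11, slack=3)
Line 7: ['emerald', 'wolf'] (min_width=12, slack=2)
Line 8: ['orange', 'brown'] (min_width=12, slack=2)
Line 9: ['walk', 'bear'] (min_width=9, slack=5)
Line 10: ['desert', 'box'] (min_width=10, slack=4)

Answer: 1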